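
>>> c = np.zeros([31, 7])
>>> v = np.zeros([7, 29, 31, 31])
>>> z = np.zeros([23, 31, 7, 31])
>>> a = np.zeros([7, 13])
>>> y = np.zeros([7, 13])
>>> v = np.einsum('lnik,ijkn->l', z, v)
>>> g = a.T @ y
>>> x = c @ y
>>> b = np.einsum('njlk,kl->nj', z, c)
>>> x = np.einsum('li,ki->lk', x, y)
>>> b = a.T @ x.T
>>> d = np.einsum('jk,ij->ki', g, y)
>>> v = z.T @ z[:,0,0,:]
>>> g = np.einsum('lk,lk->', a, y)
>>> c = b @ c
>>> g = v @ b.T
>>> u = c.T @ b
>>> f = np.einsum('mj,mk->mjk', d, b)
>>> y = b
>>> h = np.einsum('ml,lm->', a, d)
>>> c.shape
(13, 7)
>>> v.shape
(31, 7, 31, 31)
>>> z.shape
(23, 31, 7, 31)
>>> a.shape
(7, 13)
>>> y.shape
(13, 31)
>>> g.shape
(31, 7, 31, 13)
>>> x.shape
(31, 7)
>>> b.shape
(13, 31)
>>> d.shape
(13, 7)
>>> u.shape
(7, 31)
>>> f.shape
(13, 7, 31)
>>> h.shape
()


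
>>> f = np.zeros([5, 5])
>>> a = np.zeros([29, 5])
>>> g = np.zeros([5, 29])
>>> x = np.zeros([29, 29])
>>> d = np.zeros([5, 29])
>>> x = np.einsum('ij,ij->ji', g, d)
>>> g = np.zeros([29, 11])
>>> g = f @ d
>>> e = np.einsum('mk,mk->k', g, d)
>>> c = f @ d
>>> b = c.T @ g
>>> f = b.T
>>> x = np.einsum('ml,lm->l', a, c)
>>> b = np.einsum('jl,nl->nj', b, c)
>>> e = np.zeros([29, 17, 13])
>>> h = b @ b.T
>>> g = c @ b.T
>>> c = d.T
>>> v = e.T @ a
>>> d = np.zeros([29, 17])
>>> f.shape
(29, 29)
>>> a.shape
(29, 5)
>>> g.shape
(5, 5)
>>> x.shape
(5,)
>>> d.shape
(29, 17)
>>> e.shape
(29, 17, 13)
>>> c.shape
(29, 5)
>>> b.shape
(5, 29)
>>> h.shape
(5, 5)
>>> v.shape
(13, 17, 5)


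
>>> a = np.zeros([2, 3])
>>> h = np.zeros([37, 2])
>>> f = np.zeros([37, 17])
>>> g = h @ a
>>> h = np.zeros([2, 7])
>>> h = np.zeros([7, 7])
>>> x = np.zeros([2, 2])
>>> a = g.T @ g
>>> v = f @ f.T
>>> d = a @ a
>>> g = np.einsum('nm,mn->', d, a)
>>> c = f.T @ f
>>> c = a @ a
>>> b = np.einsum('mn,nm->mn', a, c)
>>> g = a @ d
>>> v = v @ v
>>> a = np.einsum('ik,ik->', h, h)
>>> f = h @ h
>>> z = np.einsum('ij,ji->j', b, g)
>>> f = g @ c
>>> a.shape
()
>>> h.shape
(7, 7)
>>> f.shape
(3, 3)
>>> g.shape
(3, 3)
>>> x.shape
(2, 2)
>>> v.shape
(37, 37)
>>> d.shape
(3, 3)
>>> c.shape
(3, 3)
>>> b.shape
(3, 3)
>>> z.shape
(3,)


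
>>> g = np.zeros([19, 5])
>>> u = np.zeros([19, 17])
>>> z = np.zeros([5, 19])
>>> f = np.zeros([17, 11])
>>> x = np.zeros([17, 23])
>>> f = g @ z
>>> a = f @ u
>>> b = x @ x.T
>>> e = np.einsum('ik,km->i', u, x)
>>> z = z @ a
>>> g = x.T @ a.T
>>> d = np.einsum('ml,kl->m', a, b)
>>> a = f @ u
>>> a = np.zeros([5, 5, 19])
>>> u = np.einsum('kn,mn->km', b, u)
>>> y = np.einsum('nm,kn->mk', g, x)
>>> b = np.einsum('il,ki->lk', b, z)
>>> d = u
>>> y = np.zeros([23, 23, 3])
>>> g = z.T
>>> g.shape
(17, 5)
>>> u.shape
(17, 19)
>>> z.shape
(5, 17)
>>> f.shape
(19, 19)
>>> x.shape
(17, 23)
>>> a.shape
(5, 5, 19)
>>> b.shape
(17, 5)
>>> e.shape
(19,)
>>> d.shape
(17, 19)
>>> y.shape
(23, 23, 3)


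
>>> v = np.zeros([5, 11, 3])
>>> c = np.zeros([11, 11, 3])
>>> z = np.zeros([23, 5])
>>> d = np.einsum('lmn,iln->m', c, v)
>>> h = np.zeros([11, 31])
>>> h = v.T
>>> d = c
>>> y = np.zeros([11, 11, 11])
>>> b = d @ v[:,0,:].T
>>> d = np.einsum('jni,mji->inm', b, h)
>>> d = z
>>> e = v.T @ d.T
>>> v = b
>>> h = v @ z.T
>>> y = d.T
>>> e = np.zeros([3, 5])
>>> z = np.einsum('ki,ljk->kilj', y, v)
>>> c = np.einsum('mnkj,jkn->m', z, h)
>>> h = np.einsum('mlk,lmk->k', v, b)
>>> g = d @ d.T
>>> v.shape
(11, 11, 5)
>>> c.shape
(5,)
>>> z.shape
(5, 23, 11, 11)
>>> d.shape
(23, 5)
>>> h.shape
(5,)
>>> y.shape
(5, 23)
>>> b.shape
(11, 11, 5)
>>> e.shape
(3, 5)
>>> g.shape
(23, 23)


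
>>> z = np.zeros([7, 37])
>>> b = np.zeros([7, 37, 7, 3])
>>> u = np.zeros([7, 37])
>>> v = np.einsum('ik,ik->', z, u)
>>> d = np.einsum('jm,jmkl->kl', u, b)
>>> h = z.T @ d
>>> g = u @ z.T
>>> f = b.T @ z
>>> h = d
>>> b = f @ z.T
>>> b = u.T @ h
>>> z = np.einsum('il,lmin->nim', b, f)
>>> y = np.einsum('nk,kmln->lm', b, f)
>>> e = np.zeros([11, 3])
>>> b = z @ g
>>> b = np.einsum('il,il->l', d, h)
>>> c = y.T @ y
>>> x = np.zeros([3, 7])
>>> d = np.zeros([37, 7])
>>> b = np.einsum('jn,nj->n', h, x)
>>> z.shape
(37, 37, 7)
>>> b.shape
(3,)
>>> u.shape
(7, 37)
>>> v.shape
()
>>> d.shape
(37, 7)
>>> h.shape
(7, 3)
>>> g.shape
(7, 7)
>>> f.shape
(3, 7, 37, 37)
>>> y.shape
(37, 7)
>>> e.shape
(11, 3)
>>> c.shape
(7, 7)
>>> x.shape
(3, 7)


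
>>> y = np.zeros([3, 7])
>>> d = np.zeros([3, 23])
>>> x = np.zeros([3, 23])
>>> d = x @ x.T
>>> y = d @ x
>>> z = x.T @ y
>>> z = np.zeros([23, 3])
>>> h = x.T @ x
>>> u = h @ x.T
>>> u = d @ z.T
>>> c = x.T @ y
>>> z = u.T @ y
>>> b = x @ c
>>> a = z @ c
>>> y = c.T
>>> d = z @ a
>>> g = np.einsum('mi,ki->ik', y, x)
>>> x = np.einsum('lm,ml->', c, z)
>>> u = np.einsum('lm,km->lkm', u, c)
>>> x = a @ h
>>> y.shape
(23, 23)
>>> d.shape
(23, 23)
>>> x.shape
(23, 23)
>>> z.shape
(23, 23)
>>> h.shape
(23, 23)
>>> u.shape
(3, 23, 23)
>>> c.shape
(23, 23)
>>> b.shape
(3, 23)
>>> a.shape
(23, 23)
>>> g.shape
(23, 3)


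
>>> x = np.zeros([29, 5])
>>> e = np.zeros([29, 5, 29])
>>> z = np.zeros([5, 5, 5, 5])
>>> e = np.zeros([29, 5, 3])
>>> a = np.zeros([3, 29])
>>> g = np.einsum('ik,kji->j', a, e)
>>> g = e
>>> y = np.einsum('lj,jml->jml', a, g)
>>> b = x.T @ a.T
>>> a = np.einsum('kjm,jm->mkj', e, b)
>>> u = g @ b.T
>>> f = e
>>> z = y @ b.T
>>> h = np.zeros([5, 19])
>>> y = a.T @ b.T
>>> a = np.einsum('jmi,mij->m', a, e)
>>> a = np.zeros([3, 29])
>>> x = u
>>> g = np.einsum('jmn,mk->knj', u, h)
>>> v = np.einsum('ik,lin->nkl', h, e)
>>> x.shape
(29, 5, 5)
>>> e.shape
(29, 5, 3)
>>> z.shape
(29, 5, 5)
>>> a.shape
(3, 29)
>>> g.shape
(19, 5, 29)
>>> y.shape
(5, 29, 5)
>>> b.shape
(5, 3)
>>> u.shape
(29, 5, 5)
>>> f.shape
(29, 5, 3)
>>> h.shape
(5, 19)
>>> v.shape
(3, 19, 29)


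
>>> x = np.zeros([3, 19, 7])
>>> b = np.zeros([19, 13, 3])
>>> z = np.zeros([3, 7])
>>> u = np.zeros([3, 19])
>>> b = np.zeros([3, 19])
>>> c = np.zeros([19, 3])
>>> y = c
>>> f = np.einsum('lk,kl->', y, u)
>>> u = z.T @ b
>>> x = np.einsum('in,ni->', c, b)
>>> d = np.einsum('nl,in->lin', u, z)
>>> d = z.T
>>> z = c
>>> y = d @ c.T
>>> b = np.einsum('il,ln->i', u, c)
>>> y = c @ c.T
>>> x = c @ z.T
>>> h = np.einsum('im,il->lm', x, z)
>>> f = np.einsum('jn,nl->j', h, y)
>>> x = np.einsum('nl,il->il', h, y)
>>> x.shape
(19, 19)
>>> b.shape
(7,)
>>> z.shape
(19, 3)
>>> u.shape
(7, 19)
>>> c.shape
(19, 3)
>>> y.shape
(19, 19)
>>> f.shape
(3,)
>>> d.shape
(7, 3)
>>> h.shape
(3, 19)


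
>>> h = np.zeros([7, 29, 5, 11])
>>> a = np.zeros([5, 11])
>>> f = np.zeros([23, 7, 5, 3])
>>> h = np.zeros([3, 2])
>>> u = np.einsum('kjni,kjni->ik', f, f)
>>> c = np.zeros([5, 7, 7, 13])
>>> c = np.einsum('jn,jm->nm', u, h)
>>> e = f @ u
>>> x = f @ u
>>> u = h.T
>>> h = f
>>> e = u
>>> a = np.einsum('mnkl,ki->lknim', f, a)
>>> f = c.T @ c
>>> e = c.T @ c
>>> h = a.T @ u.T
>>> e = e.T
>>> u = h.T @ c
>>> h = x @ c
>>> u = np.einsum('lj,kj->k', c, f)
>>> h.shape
(23, 7, 5, 2)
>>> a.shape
(3, 5, 7, 11, 23)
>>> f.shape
(2, 2)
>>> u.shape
(2,)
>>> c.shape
(23, 2)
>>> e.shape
(2, 2)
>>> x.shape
(23, 7, 5, 23)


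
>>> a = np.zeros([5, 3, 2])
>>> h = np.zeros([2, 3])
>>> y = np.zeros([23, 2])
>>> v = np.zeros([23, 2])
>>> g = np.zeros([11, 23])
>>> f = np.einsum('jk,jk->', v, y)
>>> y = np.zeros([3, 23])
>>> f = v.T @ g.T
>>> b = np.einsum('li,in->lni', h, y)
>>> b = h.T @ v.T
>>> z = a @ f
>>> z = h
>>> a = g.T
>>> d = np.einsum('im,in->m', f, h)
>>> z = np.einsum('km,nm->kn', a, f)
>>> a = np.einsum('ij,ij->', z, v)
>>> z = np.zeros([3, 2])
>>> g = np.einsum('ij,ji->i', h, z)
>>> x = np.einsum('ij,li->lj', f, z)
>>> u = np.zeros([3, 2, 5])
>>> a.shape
()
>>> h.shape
(2, 3)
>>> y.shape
(3, 23)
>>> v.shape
(23, 2)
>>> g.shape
(2,)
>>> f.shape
(2, 11)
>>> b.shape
(3, 23)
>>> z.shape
(3, 2)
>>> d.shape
(11,)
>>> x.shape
(3, 11)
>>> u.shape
(3, 2, 5)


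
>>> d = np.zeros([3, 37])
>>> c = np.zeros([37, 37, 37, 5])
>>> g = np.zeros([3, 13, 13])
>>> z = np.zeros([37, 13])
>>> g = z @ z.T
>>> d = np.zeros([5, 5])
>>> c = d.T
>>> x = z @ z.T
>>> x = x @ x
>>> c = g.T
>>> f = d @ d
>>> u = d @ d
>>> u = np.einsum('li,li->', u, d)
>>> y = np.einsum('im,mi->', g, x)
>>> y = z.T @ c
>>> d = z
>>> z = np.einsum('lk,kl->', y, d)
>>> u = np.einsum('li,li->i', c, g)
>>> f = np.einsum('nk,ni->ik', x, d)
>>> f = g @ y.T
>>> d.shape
(37, 13)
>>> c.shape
(37, 37)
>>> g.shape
(37, 37)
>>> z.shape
()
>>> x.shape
(37, 37)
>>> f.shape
(37, 13)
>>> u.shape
(37,)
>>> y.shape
(13, 37)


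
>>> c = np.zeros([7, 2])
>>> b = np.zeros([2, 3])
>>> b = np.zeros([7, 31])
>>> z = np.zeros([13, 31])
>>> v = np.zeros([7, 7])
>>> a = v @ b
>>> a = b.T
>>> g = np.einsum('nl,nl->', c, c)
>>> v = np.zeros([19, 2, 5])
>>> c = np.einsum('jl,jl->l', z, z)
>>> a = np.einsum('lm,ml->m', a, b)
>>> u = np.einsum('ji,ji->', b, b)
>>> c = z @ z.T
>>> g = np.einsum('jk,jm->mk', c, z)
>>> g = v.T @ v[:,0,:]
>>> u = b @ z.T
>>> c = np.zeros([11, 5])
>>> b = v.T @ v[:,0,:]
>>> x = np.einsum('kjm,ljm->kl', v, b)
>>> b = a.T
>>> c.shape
(11, 5)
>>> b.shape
(7,)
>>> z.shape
(13, 31)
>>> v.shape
(19, 2, 5)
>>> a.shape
(7,)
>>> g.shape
(5, 2, 5)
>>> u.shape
(7, 13)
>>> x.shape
(19, 5)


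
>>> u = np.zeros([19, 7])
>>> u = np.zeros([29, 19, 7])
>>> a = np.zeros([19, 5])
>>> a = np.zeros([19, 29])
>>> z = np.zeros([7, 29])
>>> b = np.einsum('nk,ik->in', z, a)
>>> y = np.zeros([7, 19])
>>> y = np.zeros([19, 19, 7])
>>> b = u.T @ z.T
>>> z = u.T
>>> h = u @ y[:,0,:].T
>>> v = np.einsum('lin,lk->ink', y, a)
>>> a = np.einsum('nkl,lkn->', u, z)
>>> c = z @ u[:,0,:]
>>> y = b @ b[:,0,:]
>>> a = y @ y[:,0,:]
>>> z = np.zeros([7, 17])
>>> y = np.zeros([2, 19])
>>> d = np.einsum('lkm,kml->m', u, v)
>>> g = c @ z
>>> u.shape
(29, 19, 7)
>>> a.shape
(7, 19, 7)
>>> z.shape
(7, 17)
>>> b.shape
(7, 19, 7)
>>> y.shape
(2, 19)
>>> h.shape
(29, 19, 19)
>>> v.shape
(19, 7, 29)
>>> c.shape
(7, 19, 7)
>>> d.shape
(7,)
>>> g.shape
(7, 19, 17)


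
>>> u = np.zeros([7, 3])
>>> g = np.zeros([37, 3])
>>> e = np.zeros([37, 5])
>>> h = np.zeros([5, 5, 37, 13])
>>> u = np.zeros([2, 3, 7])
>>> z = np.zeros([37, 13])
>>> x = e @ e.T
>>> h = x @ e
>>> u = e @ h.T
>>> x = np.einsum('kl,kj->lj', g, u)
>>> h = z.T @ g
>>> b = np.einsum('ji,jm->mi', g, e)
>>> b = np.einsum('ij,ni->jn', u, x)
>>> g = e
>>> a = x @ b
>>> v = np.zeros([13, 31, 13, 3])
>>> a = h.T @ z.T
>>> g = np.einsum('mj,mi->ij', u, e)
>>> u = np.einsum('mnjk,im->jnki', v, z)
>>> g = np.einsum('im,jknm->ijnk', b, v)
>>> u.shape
(13, 31, 3, 37)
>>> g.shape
(37, 13, 13, 31)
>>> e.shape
(37, 5)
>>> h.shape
(13, 3)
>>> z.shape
(37, 13)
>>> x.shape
(3, 37)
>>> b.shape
(37, 3)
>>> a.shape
(3, 37)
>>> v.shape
(13, 31, 13, 3)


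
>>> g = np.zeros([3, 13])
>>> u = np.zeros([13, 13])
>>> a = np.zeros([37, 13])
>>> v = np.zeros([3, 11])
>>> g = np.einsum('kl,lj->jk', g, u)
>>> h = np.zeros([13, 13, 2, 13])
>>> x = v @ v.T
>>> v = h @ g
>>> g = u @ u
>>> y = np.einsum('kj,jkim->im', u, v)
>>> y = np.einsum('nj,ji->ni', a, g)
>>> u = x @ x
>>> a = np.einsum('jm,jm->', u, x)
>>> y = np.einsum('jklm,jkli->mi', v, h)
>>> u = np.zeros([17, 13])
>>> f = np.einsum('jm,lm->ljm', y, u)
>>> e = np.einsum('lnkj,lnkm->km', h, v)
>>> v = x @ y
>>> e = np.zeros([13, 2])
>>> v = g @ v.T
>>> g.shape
(13, 13)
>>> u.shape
(17, 13)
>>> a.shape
()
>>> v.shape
(13, 3)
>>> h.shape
(13, 13, 2, 13)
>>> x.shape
(3, 3)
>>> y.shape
(3, 13)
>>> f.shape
(17, 3, 13)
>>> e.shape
(13, 2)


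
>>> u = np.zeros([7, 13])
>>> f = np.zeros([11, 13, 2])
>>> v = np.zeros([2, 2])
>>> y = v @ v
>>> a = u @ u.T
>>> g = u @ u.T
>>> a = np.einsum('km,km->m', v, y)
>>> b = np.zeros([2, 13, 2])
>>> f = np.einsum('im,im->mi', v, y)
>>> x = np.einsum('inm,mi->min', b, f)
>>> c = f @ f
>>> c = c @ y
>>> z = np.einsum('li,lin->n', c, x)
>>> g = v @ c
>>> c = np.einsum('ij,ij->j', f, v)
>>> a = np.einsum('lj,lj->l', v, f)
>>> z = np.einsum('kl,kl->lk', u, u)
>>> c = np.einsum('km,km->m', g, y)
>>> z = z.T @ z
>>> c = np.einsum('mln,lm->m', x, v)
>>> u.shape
(7, 13)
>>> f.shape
(2, 2)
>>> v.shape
(2, 2)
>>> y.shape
(2, 2)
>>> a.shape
(2,)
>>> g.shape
(2, 2)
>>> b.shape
(2, 13, 2)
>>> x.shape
(2, 2, 13)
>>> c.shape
(2,)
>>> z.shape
(7, 7)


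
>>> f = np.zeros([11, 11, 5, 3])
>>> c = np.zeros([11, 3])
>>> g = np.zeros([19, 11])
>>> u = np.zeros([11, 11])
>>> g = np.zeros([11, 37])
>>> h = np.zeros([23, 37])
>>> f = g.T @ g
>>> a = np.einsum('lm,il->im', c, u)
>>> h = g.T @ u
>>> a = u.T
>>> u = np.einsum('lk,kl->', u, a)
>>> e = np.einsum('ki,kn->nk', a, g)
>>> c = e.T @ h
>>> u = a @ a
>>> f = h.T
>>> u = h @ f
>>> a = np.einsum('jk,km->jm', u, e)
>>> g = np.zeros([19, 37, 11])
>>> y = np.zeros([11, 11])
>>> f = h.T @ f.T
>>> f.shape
(11, 11)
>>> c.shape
(11, 11)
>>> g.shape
(19, 37, 11)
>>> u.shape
(37, 37)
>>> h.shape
(37, 11)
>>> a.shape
(37, 11)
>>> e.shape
(37, 11)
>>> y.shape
(11, 11)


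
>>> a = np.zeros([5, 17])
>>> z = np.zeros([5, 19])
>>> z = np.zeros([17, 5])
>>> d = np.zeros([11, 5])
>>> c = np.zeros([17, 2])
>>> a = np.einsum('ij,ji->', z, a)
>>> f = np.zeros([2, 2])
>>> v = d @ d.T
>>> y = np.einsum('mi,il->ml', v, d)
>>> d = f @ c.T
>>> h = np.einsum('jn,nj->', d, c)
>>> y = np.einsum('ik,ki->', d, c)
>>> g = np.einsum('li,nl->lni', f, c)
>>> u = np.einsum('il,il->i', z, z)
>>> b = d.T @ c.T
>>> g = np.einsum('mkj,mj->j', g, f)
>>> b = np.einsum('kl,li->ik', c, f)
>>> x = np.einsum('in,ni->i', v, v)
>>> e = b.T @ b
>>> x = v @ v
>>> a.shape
()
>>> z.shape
(17, 5)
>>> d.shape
(2, 17)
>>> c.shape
(17, 2)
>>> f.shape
(2, 2)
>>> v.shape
(11, 11)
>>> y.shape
()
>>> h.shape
()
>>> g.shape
(2,)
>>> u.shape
(17,)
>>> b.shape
(2, 17)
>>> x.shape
(11, 11)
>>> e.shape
(17, 17)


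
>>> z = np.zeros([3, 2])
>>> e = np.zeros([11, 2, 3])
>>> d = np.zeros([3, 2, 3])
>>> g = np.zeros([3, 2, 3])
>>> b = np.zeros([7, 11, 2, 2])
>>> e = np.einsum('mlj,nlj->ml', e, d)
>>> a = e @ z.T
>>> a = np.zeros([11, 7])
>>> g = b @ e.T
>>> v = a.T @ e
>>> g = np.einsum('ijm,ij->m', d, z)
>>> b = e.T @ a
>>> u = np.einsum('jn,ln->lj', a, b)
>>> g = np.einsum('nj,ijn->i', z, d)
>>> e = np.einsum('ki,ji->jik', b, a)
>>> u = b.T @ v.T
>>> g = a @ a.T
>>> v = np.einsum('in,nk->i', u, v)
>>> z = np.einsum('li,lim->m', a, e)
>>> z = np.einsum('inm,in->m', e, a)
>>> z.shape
(2,)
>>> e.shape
(11, 7, 2)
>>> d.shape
(3, 2, 3)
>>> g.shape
(11, 11)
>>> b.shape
(2, 7)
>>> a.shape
(11, 7)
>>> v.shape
(7,)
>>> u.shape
(7, 7)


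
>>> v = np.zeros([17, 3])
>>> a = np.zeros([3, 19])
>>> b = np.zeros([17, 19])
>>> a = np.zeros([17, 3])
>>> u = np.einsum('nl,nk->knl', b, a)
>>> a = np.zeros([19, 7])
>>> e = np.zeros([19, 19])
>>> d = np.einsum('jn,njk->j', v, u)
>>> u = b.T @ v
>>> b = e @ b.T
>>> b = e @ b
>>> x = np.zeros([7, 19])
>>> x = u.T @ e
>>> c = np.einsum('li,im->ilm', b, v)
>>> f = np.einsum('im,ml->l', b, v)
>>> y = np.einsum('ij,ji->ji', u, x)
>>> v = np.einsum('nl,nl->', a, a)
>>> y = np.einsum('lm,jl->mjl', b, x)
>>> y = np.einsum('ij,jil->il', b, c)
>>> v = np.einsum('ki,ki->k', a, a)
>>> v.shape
(19,)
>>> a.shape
(19, 7)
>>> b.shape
(19, 17)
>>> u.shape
(19, 3)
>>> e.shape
(19, 19)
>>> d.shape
(17,)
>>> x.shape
(3, 19)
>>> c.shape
(17, 19, 3)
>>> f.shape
(3,)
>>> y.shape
(19, 3)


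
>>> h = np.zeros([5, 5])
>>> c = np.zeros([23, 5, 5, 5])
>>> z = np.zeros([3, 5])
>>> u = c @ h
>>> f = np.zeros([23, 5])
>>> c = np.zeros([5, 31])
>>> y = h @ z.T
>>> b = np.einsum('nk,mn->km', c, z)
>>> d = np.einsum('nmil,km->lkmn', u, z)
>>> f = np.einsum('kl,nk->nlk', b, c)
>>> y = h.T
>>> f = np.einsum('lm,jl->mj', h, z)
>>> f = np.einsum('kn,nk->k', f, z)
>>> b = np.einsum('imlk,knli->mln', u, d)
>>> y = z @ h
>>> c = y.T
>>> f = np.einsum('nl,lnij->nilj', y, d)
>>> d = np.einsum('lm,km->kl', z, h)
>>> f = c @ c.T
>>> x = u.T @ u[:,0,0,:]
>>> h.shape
(5, 5)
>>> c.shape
(5, 3)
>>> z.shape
(3, 5)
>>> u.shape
(23, 5, 5, 5)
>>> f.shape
(5, 5)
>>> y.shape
(3, 5)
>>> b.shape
(5, 5, 3)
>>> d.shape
(5, 3)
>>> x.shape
(5, 5, 5, 5)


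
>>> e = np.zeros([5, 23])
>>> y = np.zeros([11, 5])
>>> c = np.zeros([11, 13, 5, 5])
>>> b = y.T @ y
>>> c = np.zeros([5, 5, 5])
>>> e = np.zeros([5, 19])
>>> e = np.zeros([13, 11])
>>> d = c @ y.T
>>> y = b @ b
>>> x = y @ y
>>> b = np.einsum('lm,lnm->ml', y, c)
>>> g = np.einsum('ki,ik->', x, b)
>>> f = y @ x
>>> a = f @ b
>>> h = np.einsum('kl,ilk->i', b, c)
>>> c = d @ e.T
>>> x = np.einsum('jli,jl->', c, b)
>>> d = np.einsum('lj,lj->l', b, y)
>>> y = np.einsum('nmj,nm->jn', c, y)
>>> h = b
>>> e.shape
(13, 11)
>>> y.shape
(13, 5)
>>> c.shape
(5, 5, 13)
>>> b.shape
(5, 5)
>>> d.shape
(5,)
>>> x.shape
()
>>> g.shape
()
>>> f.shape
(5, 5)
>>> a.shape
(5, 5)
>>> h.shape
(5, 5)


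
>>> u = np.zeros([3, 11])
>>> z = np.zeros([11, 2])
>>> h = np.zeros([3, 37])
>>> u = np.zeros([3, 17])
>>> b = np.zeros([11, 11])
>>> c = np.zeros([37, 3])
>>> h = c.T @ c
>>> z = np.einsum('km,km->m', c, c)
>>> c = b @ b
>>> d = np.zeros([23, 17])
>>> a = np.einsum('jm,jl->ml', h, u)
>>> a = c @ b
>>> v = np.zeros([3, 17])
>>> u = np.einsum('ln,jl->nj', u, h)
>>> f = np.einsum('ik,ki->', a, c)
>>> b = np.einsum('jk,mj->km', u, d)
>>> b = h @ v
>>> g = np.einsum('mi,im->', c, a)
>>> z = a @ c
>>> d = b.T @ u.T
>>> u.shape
(17, 3)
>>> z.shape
(11, 11)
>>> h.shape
(3, 3)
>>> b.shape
(3, 17)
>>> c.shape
(11, 11)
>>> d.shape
(17, 17)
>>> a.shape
(11, 11)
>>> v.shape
(3, 17)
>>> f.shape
()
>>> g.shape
()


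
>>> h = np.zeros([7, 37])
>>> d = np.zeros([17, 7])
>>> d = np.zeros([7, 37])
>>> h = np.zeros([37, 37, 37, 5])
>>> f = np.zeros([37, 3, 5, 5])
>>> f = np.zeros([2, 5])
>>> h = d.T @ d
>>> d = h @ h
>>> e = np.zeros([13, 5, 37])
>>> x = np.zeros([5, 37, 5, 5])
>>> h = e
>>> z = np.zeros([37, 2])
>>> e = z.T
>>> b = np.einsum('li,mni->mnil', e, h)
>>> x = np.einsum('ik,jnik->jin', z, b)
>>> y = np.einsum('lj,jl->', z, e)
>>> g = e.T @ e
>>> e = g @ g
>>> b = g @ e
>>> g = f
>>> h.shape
(13, 5, 37)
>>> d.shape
(37, 37)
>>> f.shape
(2, 5)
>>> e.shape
(37, 37)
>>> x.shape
(13, 37, 5)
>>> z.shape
(37, 2)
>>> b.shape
(37, 37)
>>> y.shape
()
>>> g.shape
(2, 5)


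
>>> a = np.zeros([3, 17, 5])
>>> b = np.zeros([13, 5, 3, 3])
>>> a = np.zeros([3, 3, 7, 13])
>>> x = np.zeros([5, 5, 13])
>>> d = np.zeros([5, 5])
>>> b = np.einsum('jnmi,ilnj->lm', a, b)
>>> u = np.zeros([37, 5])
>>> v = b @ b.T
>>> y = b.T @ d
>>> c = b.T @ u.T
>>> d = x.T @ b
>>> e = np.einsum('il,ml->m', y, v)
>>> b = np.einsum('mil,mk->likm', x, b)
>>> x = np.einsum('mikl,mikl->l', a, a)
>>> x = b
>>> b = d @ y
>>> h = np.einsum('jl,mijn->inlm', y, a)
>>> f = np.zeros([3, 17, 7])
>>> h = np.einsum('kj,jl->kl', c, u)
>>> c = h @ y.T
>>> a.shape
(3, 3, 7, 13)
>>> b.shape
(13, 5, 5)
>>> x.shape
(13, 5, 7, 5)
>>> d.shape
(13, 5, 7)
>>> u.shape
(37, 5)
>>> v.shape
(5, 5)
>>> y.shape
(7, 5)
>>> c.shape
(7, 7)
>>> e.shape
(5,)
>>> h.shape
(7, 5)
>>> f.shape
(3, 17, 7)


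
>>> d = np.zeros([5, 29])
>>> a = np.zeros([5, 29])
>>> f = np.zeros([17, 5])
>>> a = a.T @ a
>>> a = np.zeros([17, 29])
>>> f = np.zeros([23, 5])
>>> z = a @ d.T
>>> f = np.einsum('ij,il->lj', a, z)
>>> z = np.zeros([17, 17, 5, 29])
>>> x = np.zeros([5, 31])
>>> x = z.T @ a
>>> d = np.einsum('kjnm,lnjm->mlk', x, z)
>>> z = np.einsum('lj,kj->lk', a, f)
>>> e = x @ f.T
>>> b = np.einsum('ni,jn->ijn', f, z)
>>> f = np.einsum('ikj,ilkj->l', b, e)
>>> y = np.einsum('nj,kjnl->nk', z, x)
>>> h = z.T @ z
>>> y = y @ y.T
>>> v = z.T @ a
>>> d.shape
(29, 17, 29)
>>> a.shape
(17, 29)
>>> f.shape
(5,)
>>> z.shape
(17, 5)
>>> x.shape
(29, 5, 17, 29)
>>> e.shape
(29, 5, 17, 5)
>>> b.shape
(29, 17, 5)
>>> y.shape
(17, 17)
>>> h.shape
(5, 5)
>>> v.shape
(5, 29)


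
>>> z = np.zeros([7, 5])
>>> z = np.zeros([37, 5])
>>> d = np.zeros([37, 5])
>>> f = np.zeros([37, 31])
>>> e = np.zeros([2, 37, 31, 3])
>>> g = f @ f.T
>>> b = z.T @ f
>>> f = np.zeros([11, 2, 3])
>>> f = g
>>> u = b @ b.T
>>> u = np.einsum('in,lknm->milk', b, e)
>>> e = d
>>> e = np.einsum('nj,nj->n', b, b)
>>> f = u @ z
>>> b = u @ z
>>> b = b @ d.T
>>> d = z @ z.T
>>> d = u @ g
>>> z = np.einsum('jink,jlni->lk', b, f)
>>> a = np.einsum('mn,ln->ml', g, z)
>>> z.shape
(5, 37)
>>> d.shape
(3, 5, 2, 37)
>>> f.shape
(3, 5, 2, 5)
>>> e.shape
(5,)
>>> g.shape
(37, 37)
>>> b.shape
(3, 5, 2, 37)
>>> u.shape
(3, 5, 2, 37)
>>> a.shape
(37, 5)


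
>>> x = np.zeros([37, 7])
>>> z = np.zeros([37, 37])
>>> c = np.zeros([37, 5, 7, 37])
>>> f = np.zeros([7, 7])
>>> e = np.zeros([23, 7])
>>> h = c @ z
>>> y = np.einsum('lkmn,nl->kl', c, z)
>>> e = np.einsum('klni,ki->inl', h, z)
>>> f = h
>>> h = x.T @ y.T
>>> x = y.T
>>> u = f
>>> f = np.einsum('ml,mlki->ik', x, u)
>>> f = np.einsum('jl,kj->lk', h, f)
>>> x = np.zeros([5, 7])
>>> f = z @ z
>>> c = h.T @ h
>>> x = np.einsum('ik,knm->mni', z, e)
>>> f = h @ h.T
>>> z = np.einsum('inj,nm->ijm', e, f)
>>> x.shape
(5, 7, 37)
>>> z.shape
(37, 5, 7)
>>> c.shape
(5, 5)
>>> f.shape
(7, 7)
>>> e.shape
(37, 7, 5)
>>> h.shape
(7, 5)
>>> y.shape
(5, 37)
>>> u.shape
(37, 5, 7, 37)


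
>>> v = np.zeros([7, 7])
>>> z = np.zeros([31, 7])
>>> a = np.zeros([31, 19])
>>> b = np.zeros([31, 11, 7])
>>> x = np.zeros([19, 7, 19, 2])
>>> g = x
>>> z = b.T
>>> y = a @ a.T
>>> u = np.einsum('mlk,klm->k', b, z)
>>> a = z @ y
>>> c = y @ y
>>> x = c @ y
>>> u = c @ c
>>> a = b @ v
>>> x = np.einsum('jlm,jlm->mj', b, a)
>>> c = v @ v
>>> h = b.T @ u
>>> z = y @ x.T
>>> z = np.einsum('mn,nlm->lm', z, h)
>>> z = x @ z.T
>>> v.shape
(7, 7)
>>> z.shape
(7, 11)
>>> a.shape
(31, 11, 7)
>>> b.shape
(31, 11, 7)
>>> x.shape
(7, 31)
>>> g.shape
(19, 7, 19, 2)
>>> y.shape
(31, 31)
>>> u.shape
(31, 31)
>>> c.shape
(7, 7)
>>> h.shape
(7, 11, 31)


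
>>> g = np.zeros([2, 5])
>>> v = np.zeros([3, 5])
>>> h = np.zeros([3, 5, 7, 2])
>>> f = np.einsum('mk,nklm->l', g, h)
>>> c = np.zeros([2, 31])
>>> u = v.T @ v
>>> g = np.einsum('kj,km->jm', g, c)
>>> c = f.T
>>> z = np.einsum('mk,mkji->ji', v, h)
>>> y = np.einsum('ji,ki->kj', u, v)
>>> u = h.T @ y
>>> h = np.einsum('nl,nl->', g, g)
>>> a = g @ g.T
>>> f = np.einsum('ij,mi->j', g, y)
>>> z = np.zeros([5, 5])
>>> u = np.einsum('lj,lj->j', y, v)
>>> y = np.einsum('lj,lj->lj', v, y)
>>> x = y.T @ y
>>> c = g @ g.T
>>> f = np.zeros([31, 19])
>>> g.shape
(5, 31)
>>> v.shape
(3, 5)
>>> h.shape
()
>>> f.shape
(31, 19)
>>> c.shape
(5, 5)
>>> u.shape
(5,)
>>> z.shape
(5, 5)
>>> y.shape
(3, 5)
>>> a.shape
(5, 5)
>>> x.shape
(5, 5)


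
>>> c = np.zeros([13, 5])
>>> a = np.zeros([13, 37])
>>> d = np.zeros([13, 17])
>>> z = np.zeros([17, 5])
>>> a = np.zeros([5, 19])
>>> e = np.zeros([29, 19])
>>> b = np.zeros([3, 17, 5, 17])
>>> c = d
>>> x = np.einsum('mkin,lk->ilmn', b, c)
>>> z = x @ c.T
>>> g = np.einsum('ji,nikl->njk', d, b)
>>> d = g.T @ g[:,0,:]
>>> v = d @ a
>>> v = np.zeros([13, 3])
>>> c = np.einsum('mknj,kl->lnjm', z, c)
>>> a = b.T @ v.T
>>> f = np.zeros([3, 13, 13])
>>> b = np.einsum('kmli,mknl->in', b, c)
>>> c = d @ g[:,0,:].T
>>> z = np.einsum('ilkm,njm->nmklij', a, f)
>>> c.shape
(5, 13, 3)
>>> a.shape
(17, 5, 17, 13)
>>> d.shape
(5, 13, 5)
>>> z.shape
(3, 13, 17, 5, 17, 13)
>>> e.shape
(29, 19)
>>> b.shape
(17, 13)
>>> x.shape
(5, 13, 3, 17)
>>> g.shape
(3, 13, 5)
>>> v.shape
(13, 3)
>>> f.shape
(3, 13, 13)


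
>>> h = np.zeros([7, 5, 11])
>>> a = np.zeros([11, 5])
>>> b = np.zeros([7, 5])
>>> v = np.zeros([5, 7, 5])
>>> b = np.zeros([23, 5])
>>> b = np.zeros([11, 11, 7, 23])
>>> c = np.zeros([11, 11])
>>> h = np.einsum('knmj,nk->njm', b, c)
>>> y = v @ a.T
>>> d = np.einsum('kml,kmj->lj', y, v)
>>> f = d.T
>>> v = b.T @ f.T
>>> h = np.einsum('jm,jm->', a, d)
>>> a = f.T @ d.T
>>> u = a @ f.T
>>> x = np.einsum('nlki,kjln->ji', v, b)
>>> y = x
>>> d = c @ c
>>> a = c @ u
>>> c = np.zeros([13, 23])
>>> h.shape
()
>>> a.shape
(11, 5)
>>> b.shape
(11, 11, 7, 23)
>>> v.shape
(23, 7, 11, 5)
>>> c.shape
(13, 23)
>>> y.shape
(11, 5)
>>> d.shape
(11, 11)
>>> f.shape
(5, 11)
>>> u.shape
(11, 5)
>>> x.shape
(11, 5)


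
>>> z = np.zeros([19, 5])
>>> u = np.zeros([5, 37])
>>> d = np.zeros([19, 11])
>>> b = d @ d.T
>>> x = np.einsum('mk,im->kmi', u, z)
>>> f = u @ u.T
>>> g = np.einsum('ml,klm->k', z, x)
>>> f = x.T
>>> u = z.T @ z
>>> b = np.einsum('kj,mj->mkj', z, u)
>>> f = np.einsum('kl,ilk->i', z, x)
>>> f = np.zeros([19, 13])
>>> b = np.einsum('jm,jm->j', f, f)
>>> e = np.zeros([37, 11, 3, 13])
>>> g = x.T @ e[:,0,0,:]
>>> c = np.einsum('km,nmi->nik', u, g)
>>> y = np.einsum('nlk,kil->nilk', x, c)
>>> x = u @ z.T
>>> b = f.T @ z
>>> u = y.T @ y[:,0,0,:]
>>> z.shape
(19, 5)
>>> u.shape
(19, 5, 13, 19)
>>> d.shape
(19, 11)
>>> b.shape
(13, 5)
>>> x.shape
(5, 19)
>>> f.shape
(19, 13)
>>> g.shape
(19, 5, 13)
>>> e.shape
(37, 11, 3, 13)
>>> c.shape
(19, 13, 5)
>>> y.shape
(37, 13, 5, 19)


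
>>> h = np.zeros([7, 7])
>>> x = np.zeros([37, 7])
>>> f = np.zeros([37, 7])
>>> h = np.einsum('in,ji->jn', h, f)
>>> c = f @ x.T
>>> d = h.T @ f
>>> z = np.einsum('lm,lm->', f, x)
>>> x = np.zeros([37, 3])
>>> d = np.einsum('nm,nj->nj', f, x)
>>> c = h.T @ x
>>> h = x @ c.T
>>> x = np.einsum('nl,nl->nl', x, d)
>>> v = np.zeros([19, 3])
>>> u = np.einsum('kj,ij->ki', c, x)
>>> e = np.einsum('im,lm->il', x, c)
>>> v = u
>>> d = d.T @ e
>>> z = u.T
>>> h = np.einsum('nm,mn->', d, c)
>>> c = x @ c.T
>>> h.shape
()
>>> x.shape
(37, 3)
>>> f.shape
(37, 7)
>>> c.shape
(37, 7)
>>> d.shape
(3, 7)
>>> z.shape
(37, 7)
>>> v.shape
(7, 37)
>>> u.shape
(7, 37)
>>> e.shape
(37, 7)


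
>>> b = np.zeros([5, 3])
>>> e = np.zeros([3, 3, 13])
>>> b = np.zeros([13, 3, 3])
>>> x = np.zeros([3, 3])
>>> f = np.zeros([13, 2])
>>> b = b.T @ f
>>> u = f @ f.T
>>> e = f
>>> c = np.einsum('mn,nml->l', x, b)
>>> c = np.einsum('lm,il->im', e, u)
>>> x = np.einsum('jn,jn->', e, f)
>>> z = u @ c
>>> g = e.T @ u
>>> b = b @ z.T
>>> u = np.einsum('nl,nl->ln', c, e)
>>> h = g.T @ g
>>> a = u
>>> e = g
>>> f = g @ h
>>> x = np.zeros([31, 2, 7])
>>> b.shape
(3, 3, 13)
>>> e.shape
(2, 13)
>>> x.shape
(31, 2, 7)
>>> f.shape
(2, 13)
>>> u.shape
(2, 13)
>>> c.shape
(13, 2)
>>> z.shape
(13, 2)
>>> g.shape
(2, 13)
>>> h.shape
(13, 13)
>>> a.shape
(2, 13)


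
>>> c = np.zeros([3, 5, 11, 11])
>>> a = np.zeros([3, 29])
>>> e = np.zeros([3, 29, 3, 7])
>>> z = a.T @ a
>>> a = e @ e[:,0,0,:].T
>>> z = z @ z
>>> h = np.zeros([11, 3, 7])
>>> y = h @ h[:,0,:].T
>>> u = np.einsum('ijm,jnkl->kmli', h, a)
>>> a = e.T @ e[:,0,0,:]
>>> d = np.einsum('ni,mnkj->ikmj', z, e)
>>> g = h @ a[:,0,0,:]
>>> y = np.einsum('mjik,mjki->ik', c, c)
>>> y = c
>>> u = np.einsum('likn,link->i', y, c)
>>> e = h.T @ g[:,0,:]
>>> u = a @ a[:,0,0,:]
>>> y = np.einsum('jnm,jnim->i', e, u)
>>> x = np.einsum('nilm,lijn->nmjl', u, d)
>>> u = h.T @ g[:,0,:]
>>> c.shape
(3, 5, 11, 11)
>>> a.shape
(7, 3, 29, 7)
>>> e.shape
(7, 3, 7)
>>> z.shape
(29, 29)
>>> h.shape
(11, 3, 7)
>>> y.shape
(29,)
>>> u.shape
(7, 3, 7)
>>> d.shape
(29, 3, 3, 7)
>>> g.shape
(11, 3, 7)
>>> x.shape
(7, 7, 3, 29)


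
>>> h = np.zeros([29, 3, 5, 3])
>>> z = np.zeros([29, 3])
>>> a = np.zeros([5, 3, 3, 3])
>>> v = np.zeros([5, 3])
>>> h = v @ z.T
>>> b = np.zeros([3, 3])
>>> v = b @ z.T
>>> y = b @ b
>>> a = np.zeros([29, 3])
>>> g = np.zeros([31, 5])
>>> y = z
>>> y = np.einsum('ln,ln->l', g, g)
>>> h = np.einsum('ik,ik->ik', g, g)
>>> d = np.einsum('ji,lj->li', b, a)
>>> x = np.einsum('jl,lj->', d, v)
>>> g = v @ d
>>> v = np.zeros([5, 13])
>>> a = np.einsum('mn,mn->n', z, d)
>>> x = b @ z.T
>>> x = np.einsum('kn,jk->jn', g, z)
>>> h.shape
(31, 5)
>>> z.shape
(29, 3)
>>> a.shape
(3,)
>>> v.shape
(5, 13)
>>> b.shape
(3, 3)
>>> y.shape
(31,)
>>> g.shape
(3, 3)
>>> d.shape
(29, 3)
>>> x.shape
(29, 3)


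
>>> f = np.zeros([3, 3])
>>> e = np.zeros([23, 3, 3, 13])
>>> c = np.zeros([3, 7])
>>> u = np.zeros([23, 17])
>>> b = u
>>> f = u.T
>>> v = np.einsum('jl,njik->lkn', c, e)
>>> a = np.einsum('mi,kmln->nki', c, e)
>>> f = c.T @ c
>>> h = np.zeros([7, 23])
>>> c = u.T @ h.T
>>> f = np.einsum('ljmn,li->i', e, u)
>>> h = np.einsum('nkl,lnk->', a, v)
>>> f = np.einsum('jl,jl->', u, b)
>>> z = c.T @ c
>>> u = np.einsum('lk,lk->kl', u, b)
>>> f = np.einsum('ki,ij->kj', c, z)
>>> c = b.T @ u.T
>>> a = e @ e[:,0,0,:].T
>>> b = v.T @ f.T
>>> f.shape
(17, 7)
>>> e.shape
(23, 3, 3, 13)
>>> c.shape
(17, 17)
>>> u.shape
(17, 23)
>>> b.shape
(23, 13, 17)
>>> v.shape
(7, 13, 23)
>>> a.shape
(23, 3, 3, 23)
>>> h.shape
()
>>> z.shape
(7, 7)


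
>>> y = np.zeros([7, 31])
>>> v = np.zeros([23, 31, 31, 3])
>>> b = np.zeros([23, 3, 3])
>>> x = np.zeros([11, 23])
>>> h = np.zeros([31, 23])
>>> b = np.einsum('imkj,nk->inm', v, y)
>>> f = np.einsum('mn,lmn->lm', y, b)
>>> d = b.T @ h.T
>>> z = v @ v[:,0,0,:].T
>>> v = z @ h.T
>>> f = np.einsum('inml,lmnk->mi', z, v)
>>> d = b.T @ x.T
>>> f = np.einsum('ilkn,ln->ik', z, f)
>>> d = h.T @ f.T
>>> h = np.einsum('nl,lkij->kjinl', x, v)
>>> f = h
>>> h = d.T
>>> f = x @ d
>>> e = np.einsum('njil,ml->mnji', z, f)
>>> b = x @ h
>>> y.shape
(7, 31)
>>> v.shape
(23, 31, 31, 31)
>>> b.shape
(11, 23)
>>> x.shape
(11, 23)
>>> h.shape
(23, 23)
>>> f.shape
(11, 23)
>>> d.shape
(23, 23)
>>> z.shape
(23, 31, 31, 23)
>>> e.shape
(11, 23, 31, 31)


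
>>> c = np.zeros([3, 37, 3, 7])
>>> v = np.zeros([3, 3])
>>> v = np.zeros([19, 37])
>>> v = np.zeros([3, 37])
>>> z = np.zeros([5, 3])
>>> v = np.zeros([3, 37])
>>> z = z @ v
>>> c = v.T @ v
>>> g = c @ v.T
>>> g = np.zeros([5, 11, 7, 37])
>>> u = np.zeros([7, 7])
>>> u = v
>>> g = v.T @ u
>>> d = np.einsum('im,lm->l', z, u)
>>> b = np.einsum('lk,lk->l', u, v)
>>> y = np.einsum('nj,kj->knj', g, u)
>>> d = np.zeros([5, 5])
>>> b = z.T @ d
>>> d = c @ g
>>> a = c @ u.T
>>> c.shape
(37, 37)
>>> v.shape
(3, 37)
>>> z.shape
(5, 37)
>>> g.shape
(37, 37)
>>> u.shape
(3, 37)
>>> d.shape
(37, 37)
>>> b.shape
(37, 5)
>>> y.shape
(3, 37, 37)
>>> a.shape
(37, 3)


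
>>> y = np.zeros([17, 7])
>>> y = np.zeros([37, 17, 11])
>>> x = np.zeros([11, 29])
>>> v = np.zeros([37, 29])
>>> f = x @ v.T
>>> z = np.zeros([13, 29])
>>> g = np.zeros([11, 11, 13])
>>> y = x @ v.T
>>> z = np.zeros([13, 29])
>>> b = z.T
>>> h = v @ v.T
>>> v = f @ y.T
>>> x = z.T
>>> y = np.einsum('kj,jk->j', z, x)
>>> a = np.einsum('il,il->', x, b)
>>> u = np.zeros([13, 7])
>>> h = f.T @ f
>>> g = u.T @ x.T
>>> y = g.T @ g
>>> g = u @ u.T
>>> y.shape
(29, 29)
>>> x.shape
(29, 13)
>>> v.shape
(11, 11)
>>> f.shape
(11, 37)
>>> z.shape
(13, 29)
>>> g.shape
(13, 13)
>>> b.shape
(29, 13)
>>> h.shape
(37, 37)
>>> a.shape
()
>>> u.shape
(13, 7)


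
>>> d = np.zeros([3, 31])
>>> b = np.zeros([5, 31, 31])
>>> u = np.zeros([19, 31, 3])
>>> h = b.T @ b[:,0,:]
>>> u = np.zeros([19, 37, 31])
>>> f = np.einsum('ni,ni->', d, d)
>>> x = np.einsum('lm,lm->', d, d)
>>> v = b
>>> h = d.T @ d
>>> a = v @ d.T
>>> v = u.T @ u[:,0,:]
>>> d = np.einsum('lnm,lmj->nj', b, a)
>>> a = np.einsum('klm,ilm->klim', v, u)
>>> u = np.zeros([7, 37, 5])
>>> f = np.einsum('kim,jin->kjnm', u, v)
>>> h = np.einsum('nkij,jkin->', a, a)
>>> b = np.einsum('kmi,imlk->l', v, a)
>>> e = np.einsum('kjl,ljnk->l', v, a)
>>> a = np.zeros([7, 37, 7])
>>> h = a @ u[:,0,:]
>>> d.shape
(31, 3)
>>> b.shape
(19,)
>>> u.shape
(7, 37, 5)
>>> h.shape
(7, 37, 5)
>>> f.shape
(7, 31, 31, 5)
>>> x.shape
()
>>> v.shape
(31, 37, 31)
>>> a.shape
(7, 37, 7)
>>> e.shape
(31,)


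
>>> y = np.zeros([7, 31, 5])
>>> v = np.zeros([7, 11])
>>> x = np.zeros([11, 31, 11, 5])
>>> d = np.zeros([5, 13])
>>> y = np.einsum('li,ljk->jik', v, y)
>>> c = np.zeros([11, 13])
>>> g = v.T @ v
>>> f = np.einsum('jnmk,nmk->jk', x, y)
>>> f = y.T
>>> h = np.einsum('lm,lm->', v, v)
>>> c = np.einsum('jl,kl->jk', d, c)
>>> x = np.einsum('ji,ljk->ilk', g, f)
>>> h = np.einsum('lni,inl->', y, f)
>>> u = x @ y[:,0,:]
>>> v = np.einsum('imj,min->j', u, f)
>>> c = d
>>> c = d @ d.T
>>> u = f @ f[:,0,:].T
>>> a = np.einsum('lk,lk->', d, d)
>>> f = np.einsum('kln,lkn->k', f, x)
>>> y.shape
(31, 11, 5)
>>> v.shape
(5,)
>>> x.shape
(11, 5, 31)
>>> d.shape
(5, 13)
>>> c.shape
(5, 5)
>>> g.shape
(11, 11)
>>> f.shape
(5,)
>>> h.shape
()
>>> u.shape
(5, 11, 5)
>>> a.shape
()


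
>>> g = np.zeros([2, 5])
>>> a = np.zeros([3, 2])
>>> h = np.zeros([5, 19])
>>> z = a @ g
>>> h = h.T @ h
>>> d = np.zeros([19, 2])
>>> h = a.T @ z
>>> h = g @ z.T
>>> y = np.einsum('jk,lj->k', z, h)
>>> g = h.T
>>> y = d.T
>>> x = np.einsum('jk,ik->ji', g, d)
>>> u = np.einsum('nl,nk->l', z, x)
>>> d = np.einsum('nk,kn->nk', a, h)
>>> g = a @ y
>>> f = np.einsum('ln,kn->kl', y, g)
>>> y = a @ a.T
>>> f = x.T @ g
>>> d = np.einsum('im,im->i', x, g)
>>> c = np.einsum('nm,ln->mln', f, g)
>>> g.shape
(3, 19)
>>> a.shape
(3, 2)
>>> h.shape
(2, 3)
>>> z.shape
(3, 5)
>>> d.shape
(3,)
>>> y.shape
(3, 3)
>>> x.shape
(3, 19)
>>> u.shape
(5,)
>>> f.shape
(19, 19)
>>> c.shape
(19, 3, 19)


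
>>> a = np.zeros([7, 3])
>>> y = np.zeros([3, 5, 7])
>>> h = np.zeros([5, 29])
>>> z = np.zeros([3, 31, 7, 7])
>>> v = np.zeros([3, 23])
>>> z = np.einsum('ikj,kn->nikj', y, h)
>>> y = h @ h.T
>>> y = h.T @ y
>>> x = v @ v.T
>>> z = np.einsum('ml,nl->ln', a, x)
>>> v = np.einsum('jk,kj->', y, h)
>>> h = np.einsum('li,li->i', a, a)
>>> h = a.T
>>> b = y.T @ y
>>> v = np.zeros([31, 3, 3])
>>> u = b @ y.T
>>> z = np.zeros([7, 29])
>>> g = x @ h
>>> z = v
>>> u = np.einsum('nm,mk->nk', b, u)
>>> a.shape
(7, 3)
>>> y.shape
(29, 5)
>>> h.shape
(3, 7)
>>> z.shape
(31, 3, 3)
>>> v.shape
(31, 3, 3)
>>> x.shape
(3, 3)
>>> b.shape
(5, 5)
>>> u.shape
(5, 29)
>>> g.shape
(3, 7)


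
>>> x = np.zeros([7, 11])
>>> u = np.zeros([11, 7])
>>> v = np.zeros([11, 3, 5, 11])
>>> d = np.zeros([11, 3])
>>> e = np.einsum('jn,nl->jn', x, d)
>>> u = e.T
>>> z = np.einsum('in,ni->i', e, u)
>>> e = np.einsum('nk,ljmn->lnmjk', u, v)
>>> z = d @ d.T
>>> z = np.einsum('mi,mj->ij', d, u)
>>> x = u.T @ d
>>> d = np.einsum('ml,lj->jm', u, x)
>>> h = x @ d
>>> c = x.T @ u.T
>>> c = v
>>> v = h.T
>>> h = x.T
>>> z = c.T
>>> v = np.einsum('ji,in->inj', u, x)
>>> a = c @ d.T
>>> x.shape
(7, 3)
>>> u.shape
(11, 7)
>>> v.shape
(7, 3, 11)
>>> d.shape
(3, 11)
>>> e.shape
(11, 11, 5, 3, 7)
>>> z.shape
(11, 5, 3, 11)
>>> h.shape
(3, 7)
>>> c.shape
(11, 3, 5, 11)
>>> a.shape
(11, 3, 5, 3)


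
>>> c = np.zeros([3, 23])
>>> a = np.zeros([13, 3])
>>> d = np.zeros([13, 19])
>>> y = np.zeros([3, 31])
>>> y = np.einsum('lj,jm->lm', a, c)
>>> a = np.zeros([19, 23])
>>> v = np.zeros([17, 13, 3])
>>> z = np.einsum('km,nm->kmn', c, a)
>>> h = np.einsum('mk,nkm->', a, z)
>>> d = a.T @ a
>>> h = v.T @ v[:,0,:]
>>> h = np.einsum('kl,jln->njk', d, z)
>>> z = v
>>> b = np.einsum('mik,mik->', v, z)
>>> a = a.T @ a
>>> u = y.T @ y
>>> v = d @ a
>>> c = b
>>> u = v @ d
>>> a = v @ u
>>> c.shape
()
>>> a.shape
(23, 23)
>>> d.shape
(23, 23)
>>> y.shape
(13, 23)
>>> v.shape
(23, 23)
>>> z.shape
(17, 13, 3)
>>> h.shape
(19, 3, 23)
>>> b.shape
()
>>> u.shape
(23, 23)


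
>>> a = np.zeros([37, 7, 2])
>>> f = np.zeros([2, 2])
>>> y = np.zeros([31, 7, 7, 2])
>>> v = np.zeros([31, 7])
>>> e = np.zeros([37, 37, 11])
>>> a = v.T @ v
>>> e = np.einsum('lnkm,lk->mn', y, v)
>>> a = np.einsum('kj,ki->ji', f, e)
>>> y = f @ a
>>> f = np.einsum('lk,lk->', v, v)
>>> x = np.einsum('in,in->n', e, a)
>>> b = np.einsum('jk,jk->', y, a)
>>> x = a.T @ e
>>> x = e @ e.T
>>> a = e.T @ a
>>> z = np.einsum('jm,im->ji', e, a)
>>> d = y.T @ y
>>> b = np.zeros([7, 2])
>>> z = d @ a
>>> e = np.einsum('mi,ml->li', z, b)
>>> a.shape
(7, 7)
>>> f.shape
()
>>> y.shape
(2, 7)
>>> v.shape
(31, 7)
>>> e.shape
(2, 7)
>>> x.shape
(2, 2)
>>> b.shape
(7, 2)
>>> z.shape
(7, 7)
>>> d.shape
(7, 7)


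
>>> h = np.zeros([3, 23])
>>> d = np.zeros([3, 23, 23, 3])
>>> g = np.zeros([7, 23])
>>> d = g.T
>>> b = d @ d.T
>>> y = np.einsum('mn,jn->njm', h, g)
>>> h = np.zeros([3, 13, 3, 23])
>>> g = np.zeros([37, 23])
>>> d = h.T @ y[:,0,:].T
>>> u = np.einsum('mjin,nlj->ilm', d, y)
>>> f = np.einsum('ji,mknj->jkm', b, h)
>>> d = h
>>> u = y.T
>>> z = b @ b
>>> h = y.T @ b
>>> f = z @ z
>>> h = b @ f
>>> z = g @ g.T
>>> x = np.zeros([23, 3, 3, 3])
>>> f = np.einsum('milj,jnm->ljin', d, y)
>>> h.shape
(23, 23)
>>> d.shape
(3, 13, 3, 23)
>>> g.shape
(37, 23)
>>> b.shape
(23, 23)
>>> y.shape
(23, 7, 3)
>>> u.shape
(3, 7, 23)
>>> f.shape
(3, 23, 13, 7)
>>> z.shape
(37, 37)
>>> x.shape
(23, 3, 3, 3)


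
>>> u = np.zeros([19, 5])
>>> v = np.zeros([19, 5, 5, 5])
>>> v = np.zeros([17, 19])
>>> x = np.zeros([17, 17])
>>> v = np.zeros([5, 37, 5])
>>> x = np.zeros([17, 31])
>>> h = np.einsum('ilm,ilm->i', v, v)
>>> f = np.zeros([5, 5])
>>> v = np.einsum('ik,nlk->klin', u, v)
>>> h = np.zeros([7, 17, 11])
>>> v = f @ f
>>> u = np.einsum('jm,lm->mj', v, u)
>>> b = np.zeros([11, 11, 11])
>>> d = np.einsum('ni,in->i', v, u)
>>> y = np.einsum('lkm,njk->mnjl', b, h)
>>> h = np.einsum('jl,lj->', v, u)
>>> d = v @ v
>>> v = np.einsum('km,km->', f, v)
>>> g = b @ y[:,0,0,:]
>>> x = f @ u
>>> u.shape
(5, 5)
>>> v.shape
()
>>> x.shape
(5, 5)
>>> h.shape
()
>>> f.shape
(5, 5)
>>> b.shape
(11, 11, 11)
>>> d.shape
(5, 5)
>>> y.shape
(11, 7, 17, 11)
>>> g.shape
(11, 11, 11)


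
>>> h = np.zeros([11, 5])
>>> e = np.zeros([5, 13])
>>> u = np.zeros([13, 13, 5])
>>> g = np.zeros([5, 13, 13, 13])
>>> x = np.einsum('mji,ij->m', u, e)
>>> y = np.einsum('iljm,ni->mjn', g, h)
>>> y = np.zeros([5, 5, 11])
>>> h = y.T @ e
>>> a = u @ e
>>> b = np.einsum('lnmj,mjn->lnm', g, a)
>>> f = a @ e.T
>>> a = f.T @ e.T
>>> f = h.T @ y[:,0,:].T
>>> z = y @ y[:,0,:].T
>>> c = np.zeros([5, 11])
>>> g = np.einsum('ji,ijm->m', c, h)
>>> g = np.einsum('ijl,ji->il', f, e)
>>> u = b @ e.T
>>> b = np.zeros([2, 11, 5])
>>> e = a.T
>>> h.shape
(11, 5, 13)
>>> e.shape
(5, 13, 5)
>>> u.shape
(5, 13, 5)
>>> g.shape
(13, 5)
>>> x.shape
(13,)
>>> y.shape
(5, 5, 11)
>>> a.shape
(5, 13, 5)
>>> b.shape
(2, 11, 5)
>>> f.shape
(13, 5, 5)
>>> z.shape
(5, 5, 5)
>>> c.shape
(5, 11)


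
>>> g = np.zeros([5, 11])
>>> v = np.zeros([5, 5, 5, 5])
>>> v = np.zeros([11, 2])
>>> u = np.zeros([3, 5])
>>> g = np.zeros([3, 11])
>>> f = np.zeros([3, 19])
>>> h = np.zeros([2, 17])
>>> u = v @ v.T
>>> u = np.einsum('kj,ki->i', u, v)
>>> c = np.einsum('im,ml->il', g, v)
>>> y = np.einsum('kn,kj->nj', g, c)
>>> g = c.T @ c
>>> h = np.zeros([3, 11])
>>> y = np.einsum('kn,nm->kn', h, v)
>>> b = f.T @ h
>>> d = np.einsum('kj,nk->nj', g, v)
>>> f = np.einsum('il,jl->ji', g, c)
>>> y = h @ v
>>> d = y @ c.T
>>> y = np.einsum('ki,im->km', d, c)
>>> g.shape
(2, 2)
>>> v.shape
(11, 2)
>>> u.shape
(2,)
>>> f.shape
(3, 2)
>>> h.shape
(3, 11)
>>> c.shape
(3, 2)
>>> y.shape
(3, 2)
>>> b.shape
(19, 11)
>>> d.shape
(3, 3)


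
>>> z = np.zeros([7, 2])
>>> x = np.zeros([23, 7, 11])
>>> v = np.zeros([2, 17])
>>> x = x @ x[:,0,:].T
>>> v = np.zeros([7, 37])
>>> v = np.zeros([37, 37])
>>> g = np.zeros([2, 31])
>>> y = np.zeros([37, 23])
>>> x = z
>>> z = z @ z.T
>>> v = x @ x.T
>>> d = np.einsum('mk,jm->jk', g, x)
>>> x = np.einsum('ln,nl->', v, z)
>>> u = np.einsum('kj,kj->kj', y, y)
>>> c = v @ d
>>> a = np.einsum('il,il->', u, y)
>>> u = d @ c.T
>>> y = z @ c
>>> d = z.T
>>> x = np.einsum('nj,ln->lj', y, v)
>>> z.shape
(7, 7)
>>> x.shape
(7, 31)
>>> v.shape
(7, 7)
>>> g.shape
(2, 31)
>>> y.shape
(7, 31)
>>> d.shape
(7, 7)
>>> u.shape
(7, 7)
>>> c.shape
(7, 31)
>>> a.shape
()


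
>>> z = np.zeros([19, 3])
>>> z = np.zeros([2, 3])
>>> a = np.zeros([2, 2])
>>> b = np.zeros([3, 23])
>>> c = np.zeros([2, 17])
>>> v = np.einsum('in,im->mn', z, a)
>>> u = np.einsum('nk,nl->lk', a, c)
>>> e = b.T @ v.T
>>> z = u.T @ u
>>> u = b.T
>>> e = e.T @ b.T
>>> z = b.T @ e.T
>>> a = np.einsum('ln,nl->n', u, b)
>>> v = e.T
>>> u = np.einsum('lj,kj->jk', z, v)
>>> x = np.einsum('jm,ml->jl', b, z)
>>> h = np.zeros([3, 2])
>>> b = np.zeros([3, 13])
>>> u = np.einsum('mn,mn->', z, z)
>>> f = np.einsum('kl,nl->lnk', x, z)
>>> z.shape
(23, 2)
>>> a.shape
(3,)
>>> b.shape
(3, 13)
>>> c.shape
(2, 17)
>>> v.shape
(3, 2)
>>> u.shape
()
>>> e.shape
(2, 3)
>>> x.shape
(3, 2)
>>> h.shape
(3, 2)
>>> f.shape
(2, 23, 3)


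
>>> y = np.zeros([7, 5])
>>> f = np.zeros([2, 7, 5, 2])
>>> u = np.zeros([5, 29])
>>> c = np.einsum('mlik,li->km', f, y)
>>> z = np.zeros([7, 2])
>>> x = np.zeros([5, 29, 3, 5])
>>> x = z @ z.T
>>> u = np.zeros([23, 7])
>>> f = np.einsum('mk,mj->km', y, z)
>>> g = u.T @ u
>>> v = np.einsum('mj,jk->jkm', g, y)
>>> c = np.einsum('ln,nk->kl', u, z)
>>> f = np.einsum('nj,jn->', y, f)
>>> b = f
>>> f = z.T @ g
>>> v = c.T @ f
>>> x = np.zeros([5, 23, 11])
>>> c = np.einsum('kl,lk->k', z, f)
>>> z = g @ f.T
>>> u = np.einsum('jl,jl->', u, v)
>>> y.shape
(7, 5)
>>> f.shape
(2, 7)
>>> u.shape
()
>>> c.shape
(7,)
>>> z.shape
(7, 2)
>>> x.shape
(5, 23, 11)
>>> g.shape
(7, 7)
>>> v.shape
(23, 7)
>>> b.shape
()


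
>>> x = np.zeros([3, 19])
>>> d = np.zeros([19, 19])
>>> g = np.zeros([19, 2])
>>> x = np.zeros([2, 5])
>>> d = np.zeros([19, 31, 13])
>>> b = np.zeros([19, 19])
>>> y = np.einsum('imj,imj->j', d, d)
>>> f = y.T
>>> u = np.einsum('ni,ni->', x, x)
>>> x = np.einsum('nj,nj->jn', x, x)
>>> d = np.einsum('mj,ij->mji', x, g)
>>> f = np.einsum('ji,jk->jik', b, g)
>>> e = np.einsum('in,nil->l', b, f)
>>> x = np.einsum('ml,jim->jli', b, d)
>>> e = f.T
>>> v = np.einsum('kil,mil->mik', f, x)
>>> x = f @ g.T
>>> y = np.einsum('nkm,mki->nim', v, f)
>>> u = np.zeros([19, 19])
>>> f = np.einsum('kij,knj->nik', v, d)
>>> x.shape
(19, 19, 19)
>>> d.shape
(5, 2, 19)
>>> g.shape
(19, 2)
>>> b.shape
(19, 19)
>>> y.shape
(5, 2, 19)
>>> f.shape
(2, 19, 5)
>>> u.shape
(19, 19)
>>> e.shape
(2, 19, 19)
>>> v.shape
(5, 19, 19)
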